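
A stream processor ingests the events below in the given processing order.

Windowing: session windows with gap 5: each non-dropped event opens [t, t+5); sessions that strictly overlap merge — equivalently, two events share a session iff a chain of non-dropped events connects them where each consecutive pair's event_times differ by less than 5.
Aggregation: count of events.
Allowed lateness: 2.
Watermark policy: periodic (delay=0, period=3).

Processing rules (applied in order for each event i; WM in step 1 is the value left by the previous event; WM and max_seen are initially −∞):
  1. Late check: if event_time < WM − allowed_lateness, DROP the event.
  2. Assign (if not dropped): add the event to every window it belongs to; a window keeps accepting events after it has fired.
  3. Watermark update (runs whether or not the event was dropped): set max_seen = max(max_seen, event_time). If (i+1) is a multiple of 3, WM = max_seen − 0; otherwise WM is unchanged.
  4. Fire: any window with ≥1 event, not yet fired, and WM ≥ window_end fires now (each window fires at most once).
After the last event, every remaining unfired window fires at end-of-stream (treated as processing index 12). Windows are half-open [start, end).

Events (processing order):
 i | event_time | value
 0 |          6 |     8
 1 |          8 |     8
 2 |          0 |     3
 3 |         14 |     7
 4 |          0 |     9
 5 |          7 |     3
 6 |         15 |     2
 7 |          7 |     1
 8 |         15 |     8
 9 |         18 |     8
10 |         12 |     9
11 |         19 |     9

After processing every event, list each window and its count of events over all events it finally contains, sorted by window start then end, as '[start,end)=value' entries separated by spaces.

[0,5)=1 [6,13)=3 [14,24)=5

i=0 t=6 v=8: → [6,11); WM=−∞
i=1 t=8 v=8: → [6,13); WM=−∞
i=2 t=0 v=3: → [0,5); WM=8
i=3 t=14 v=7: → [14,19); WM=8
i=4 t=0 v=9: DROP (t<8-2); WM=8
i=5 t=7 v=3: → [6,13); WM=14
i=6 t=15 v=2: → [14,20); WM=14
i=7 t=7 v=1: DROP (t<14-2); WM=14
i=8 t=15 v=8: → [14,20); WM=15
i=9 t=18 v=8: → [14,23); WM=15
i=10 t=12 v=9: DROP (t<15-2); WM=15
i=11 t=19 v=9: → [14,24); WM=19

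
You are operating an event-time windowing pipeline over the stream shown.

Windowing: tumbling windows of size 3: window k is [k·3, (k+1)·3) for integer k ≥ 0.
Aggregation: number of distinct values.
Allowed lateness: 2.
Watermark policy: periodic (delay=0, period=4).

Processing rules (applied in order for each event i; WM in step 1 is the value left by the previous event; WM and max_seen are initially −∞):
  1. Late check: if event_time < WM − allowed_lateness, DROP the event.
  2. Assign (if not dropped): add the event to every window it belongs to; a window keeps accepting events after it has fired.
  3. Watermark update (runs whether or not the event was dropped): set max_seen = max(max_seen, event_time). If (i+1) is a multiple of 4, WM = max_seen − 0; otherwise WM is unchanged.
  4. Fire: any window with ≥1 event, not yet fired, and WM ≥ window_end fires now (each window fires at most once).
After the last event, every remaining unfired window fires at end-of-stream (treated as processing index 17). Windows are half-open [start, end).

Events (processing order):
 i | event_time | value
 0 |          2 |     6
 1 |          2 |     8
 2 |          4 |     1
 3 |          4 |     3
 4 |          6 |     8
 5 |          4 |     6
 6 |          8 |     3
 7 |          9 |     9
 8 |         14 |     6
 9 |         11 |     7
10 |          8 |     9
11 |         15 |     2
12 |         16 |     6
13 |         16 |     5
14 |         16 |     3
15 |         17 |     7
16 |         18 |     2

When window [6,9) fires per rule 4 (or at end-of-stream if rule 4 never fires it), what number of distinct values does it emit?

2

i=0 t=2 v=6: → [0,3); WM=−∞
i=1 t=2 v=8: → [0,3); WM=−∞
i=2 t=4 v=1: → [3,6); WM=−∞
i=3 t=4 v=3: → [3,6); WM=4; [0,3) fires=2
i=4 t=6 v=8: → [6,9); WM=4
i=5 t=4 v=6: → [3,6); WM=4
i=6 t=8 v=3: → [6,9); WM=4
i=7 t=9 v=9: → [9,12); WM=9; [3,6) fires=3 [6,9) fires=2
i=8 t=14 v=6: → [12,15); WM=9
i=9 t=11 v=7: → [9,12); WM=9
i=10 t=8 v=9: → [6,9); WM=9
i=11 t=15 v=2: → [15,18); WM=15; [9,12) fires=2 [12,15) fires=1
i=12 t=16 v=6: → [15,18); WM=15
i=13 t=16 v=5: → [15,18); WM=15
i=14 t=16 v=3: → [15,18); WM=15
i=15 t=17 v=7: → [15,18); WM=17
i=16 t=18 v=2: → [18,21); WM=17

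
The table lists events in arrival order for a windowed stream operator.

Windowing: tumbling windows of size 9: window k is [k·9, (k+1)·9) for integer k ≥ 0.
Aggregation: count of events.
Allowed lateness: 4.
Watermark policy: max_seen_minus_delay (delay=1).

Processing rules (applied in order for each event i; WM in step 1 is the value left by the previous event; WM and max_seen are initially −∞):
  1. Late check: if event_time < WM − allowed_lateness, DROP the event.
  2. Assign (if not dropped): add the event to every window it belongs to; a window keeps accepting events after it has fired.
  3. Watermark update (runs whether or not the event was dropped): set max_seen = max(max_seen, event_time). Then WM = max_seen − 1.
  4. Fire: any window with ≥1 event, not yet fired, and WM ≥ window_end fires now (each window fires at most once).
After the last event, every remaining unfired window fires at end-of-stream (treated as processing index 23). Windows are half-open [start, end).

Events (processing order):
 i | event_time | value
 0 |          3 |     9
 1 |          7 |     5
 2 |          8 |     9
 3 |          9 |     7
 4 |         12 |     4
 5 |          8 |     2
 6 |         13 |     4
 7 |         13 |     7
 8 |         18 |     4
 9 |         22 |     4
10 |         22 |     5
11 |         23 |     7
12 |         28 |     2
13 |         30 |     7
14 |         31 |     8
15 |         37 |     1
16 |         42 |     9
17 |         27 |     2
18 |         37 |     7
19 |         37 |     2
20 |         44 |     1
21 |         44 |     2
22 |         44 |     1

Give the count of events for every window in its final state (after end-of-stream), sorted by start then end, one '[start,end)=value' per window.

i=0 t=3 v=9: → [0,9); WM=2
i=1 t=7 v=5: → [0,9); WM=6
i=2 t=8 v=9: → [0,9); WM=7
i=3 t=9 v=7: → [9,18); WM=8
i=4 t=12 v=4: → [9,18); WM=11; [0,9) fires=3
i=5 t=8 v=2: → [0,9); WM=11
i=6 t=13 v=4: → [9,18); WM=12
i=7 t=13 v=7: → [9,18); WM=12
i=8 t=18 v=4: → [18,27); WM=17
i=9 t=22 v=4: → [18,27); WM=21; [9,18) fires=4
i=10 t=22 v=5: → [18,27); WM=21
i=11 t=23 v=7: → [18,27); WM=22
i=12 t=28 v=2: → [27,36); WM=27; [18,27) fires=4
i=13 t=30 v=7: → [27,36); WM=29
i=14 t=31 v=8: → [27,36); WM=30
i=15 t=37 v=1: → [36,45); WM=36; [27,36) fires=3
i=16 t=42 v=9: → [36,45); WM=41
i=17 t=27 v=2: DROP (t<41-4); WM=41
i=18 t=37 v=7: → [36,45); WM=41
i=19 t=37 v=2: → [36,45); WM=41
i=20 t=44 v=1: → [36,45); WM=43
i=21 t=44 v=2: → [36,45); WM=43
i=22 t=44 v=1: → [36,45); WM=43

[0,9)=4 [9,18)=4 [18,27)=4 [27,36)=3 [36,45)=7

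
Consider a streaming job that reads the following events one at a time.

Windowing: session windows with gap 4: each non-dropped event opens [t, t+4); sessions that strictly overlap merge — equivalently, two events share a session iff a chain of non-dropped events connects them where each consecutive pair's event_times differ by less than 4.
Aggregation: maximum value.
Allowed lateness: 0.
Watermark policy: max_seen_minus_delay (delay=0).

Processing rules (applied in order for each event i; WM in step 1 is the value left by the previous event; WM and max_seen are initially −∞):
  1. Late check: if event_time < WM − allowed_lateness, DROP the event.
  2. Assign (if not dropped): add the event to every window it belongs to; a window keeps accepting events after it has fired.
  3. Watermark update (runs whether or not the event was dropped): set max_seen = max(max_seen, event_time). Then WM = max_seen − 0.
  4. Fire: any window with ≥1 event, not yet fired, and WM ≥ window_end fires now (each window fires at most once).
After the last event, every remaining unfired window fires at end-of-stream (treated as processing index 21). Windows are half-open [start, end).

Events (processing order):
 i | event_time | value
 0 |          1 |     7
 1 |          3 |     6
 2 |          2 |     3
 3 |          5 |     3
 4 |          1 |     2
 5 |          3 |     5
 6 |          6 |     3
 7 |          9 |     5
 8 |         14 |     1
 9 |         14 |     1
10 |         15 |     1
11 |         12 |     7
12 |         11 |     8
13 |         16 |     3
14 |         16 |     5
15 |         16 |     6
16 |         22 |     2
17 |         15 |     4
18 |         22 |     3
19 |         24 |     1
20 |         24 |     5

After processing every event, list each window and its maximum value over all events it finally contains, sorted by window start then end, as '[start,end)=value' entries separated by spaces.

i=0 t=1 v=7: → [1,5); WM=1
i=1 t=3 v=6: → [1,7); WM=3
i=2 t=2 v=3: DROP (t<3-0); WM=3
i=3 t=5 v=3: → [1,9); WM=5
i=4 t=1 v=2: DROP (t<5-0); WM=5
i=5 t=3 v=5: DROP (t<5-0); WM=5
i=6 t=6 v=3: → [1,10); WM=6
i=7 t=9 v=5: → [1,13); WM=9
i=8 t=14 v=1: → [14,18); WM=14
i=9 t=14 v=1: → [14,18); WM=14
i=10 t=15 v=1: → [14,19); WM=15
i=11 t=12 v=7: DROP (t<15-0); WM=15
i=12 t=11 v=8: DROP (t<15-0); WM=15
i=13 t=16 v=3: → [14,20); WM=16
i=14 t=16 v=5: → [14,20); WM=16
i=15 t=16 v=6: → [14,20); WM=16
i=16 t=22 v=2: → [22,26); WM=22
i=17 t=15 v=4: DROP (t<22-0); WM=22
i=18 t=22 v=3: → [22,26); WM=22
i=19 t=24 v=1: → [22,28); WM=24
i=20 t=24 v=5: → [22,28); WM=24

[1,13)=7 [14,20)=6 [22,28)=5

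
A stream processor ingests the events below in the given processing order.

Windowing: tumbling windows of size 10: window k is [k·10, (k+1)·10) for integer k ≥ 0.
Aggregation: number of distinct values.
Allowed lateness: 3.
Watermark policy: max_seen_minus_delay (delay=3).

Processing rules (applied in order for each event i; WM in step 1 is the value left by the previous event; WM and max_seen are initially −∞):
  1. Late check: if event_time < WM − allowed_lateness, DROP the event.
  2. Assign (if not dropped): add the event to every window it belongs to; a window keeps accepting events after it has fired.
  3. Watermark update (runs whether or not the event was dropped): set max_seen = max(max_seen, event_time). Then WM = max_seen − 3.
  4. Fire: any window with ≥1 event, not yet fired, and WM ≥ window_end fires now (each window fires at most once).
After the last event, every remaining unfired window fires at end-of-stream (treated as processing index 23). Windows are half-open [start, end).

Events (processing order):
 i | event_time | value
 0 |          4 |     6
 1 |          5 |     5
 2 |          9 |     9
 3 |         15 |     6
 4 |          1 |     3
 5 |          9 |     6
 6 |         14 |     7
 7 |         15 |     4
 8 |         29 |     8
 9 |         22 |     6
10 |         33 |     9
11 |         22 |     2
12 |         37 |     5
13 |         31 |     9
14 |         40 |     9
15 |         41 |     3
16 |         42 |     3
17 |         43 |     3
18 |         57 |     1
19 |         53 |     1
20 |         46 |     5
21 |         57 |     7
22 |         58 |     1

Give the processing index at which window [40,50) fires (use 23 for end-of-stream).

i=0 t=4 v=6: → [0,10); WM=1
i=1 t=5 v=5: → [0,10); WM=2
i=2 t=9 v=9: → [0,10); WM=6
i=3 t=15 v=6: → [10,20); WM=12; [0,10) fires=3
i=4 t=1 v=3: DROP (t<12-3); WM=12
i=5 t=9 v=6: → [0,10); WM=12
i=6 t=14 v=7: → [10,20); WM=12
i=7 t=15 v=4: → [10,20); WM=12
i=8 t=29 v=8: → [20,30); WM=26; [10,20) fires=3
i=9 t=22 v=6: DROP (t<26-3); WM=26
i=10 t=33 v=9: → [30,40); WM=30; [20,30) fires=1
i=11 t=22 v=2: DROP (t<30-3); WM=30
i=12 t=37 v=5: → [30,40); WM=34
i=13 t=31 v=9: → [30,40); WM=34
i=14 t=40 v=9: → [40,50); WM=37
i=15 t=41 v=3: → [40,50); WM=38
i=16 t=42 v=3: → [40,50); WM=39
i=17 t=43 v=3: → [40,50); WM=40; [30,40) fires=2
i=18 t=57 v=1: → [50,60); WM=54; [40,50) fires=2
i=19 t=53 v=1: → [50,60); WM=54
i=20 t=46 v=5: DROP (t<54-3); WM=54
i=21 t=57 v=7: → [50,60); WM=54
i=22 t=58 v=1: → [50,60); WM=55

18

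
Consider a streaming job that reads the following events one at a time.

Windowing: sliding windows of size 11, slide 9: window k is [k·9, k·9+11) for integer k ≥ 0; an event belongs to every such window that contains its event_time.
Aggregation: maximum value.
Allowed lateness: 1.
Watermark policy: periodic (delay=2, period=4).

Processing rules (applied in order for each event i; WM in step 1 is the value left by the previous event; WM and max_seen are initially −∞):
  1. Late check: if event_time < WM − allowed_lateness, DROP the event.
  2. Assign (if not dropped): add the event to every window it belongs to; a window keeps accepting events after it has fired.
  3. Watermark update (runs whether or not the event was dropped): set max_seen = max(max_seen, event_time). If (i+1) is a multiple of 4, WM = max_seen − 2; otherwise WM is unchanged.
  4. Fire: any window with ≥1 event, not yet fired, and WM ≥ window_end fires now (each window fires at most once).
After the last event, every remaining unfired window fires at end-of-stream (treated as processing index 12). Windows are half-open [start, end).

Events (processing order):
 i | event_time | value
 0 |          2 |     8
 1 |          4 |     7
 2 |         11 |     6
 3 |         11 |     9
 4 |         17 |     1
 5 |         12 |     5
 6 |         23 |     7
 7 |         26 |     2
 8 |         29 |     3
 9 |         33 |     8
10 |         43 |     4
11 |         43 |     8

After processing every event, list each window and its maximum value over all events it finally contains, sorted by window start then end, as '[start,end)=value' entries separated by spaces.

[0,11)=8 [9,20)=9 [18,29)=7 [27,38)=8 [36,47)=8

i=0 t=2 v=8: → [0,11); WM=−∞
i=1 t=4 v=7: → [0,11); WM=−∞
i=2 t=11 v=6: → [9,20); WM=−∞
i=3 t=11 v=9: → [9,20); WM=9
i=4 t=17 v=1: → [9,20); WM=9
i=5 t=12 v=5: → [9,20); WM=9
i=6 t=23 v=7: → [18,29); WM=9
i=7 t=26 v=2: → [18,29); WM=24; [0,11) fires=8 [9,20) fires=9
i=8 t=29 v=3: → [27,38); WM=24
i=9 t=33 v=8: → [27,38); WM=24
i=10 t=43 v=4: → [36,47); WM=24
i=11 t=43 v=8: → [36,47); WM=41; [18,29) fires=7 [27,38) fires=8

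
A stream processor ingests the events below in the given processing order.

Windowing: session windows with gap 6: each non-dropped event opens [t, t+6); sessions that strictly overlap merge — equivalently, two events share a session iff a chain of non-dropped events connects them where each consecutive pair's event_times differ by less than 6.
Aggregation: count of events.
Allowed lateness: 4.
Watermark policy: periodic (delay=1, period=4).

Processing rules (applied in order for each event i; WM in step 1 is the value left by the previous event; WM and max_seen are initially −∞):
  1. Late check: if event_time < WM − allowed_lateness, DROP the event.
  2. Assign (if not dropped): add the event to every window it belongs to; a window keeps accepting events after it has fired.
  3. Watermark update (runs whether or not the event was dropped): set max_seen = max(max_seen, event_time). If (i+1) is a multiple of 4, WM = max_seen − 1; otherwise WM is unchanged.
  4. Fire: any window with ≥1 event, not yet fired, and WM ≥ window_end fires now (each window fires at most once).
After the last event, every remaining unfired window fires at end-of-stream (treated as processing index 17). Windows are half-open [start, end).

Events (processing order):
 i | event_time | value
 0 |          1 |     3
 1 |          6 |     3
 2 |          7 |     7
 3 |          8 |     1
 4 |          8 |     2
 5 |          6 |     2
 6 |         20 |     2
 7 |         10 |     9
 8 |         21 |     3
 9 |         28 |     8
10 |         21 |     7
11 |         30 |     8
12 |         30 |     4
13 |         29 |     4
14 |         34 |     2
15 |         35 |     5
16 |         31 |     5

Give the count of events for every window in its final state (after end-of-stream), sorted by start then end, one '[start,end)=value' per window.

i=0 t=1 v=3: → [1,7); WM=−∞
i=1 t=6 v=3: → [1,12); WM=−∞
i=2 t=7 v=7: → [1,13); WM=−∞
i=3 t=8 v=1: → [1,14); WM=7
i=4 t=8 v=2: → [1,14); WM=7
i=5 t=6 v=2: → [1,14); WM=7
i=6 t=20 v=2: → [20,26); WM=7
i=7 t=10 v=9: → [1,16); WM=19
i=8 t=21 v=3: → [20,27); WM=19
i=9 t=28 v=8: → [28,34); WM=19
i=10 t=21 v=7: → [20,27); WM=19
i=11 t=30 v=8: → [28,36); WM=29
i=12 t=30 v=4: → [28,36); WM=29
i=13 t=29 v=4: → [28,36); WM=29
i=14 t=34 v=2: → [28,40); WM=29
i=15 t=35 v=5: → [28,41); WM=34
i=16 t=31 v=5: → [28,41); WM=34

[1,16)=7 [20,27)=3 [28,41)=7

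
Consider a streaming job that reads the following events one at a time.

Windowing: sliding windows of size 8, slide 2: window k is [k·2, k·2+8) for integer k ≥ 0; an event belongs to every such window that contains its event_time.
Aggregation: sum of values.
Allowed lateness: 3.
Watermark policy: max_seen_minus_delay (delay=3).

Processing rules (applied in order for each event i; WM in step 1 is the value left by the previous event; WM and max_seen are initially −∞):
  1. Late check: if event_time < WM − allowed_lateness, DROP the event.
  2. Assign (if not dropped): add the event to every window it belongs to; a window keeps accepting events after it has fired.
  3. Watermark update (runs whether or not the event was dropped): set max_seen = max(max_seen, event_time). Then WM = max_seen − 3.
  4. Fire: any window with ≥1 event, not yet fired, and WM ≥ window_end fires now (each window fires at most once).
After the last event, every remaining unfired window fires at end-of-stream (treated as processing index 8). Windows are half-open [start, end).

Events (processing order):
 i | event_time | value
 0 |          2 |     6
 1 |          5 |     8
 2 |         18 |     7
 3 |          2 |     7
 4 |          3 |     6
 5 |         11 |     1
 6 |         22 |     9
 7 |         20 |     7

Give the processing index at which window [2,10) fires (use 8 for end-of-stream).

2

i=0 t=2 v=6: → [2,10),[0,8); WM=-1
i=1 t=5 v=8: → [4,12),[2,10),[0,8); WM=2
i=2 t=18 v=7: → [18,26),[16,24),[14,22),[12,20); WM=15; [0,8) fires=14 [2,10) fires=14 [4,12) fires=8
i=3 t=2 v=7: DROP (t<15-3); WM=15
i=4 t=3 v=6: DROP (t<15-3); WM=15
i=5 t=11 v=1: DROP (t<15-3); WM=15
i=6 t=22 v=9: → [22,30),[20,28),[18,26),[16,24); WM=19
i=7 t=20 v=7: → [20,28),[18,26),[16,24),[14,22); WM=19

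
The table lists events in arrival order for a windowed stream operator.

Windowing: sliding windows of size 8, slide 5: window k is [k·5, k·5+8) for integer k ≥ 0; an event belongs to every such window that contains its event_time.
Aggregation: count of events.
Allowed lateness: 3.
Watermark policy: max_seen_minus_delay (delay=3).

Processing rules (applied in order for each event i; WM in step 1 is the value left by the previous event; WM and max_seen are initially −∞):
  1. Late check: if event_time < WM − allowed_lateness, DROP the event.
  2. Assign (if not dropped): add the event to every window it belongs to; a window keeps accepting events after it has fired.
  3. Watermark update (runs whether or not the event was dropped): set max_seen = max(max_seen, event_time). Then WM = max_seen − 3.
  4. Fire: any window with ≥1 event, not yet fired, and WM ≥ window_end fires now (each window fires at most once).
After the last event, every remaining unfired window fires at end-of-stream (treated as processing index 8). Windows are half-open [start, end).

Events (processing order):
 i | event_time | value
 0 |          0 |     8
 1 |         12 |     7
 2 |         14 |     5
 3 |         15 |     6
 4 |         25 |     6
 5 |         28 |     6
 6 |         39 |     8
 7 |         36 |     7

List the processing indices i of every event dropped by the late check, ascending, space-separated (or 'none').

none

i=0 t=0 v=8: → [0,8); WM=-3
i=1 t=12 v=7: → [10,18),[5,13); WM=9; [0,8) fires=1
i=2 t=14 v=5: → [10,18); WM=11
i=3 t=15 v=6: → [15,23),[10,18); WM=12
i=4 t=25 v=6: → [25,33),[20,28); WM=22; [5,13) fires=1 [10,18) fires=3
i=5 t=28 v=6: → [25,33); WM=25; [15,23) fires=1
i=6 t=39 v=8: → [35,43); WM=36; [20,28) fires=1 [25,33) fires=2
i=7 t=36 v=7: → [35,43),[30,38); WM=36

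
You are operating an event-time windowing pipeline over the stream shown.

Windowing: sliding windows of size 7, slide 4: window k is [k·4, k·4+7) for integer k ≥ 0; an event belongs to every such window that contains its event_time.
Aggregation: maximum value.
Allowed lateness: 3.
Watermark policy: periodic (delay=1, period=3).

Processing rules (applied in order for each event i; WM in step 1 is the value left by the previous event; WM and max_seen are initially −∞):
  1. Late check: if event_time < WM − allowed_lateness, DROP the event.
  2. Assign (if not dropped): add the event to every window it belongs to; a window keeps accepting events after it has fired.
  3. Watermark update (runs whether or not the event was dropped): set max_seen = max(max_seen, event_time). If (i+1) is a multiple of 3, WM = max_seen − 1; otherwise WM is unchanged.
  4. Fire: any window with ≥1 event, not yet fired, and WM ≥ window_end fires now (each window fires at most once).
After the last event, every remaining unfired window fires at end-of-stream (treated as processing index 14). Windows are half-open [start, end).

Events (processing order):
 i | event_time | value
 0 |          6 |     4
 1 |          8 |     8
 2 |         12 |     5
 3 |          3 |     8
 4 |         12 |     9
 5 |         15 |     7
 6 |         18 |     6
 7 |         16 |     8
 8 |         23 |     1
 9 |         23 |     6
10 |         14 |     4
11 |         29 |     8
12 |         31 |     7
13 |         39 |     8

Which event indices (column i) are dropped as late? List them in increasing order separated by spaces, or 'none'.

i=0 t=6 v=4: → [4,11),[0,7); WM=−∞
i=1 t=8 v=8: → [8,15),[4,11); WM=−∞
i=2 t=12 v=5: → [12,19),[8,15); WM=11; [0,7) fires=4 [4,11) fires=8
i=3 t=3 v=8: DROP (t<11-3); WM=11
i=4 t=12 v=9: → [12,19),[8,15); WM=11
i=5 t=15 v=7: → [12,19); WM=14
i=6 t=18 v=6: → [16,23),[12,19); WM=14
i=7 t=16 v=8: → [16,23),[12,19); WM=14
i=8 t=23 v=1: → [20,27); WM=22; [8,15) fires=9 [12,19) fires=9
i=9 t=23 v=6: → [20,27); WM=22
i=10 t=14 v=4: DROP (t<22-3); WM=22
i=11 t=29 v=8: → [28,35),[24,31); WM=28; [16,23) fires=8 [20,27) fires=6
i=12 t=31 v=7: → [28,35); WM=28
i=13 t=39 v=8: → [36,43); WM=28

3 10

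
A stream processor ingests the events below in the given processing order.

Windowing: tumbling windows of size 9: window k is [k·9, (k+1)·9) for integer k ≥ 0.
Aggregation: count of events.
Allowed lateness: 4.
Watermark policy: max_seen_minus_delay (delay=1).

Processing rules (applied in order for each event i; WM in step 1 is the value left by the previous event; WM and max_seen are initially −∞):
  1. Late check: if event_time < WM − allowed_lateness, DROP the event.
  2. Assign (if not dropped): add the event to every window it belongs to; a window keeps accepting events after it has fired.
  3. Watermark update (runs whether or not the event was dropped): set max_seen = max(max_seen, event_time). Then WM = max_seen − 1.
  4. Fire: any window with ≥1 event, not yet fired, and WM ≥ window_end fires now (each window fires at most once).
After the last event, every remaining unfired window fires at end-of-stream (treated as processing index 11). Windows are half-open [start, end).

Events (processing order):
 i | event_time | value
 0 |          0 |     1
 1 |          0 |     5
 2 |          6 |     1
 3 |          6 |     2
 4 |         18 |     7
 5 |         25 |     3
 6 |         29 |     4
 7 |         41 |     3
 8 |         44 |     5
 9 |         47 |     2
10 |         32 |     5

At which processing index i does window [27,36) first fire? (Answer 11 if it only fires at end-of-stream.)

i=0 t=0 v=1: → [0,9); WM=-1
i=1 t=0 v=5: → [0,9); WM=-1
i=2 t=6 v=1: → [0,9); WM=5
i=3 t=6 v=2: → [0,9); WM=5
i=4 t=18 v=7: → [18,27); WM=17; [0,9) fires=4
i=5 t=25 v=3: → [18,27); WM=24
i=6 t=29 v=4: → [27,36); WM=28; [18,27) fires=2
i=7 t=41 v=3: → [36,45); WM=40; [27,36) fires=1
i=8 t=44 v=5: → [36,45); WM=43
i=9 t=47 v=2: → [45,54); WM=46; [36,45) fires=2
i=10 t=32 v=5: DROP (t<46-4); WM=46

7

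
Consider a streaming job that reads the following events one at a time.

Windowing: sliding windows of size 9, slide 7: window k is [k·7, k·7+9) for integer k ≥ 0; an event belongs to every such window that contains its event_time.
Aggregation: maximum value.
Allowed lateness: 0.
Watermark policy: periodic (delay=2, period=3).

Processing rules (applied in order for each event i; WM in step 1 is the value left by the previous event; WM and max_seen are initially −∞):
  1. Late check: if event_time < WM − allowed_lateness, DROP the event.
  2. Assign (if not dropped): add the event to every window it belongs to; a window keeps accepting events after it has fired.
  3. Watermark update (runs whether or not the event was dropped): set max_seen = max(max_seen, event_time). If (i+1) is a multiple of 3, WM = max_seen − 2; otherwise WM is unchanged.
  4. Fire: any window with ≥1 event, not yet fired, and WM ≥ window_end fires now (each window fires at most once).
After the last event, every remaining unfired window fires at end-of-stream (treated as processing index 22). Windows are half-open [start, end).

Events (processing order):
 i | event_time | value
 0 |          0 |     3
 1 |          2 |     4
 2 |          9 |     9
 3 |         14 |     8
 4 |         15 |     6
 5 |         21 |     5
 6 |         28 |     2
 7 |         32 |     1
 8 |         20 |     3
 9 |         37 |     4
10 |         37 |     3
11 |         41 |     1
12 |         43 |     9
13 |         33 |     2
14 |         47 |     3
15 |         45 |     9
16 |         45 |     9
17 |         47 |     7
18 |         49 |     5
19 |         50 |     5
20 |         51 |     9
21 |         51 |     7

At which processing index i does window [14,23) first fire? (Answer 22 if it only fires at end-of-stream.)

i=0 t=0 v=3: → [0,9); WM=−∞
i=1 t=2 v=4: → [0,9); WM=−∞
i=2 t=9 v=9: → [7,16); WM=7
i=3 t=14 v=8: → [14,23),[7,16); WM=7
i=4 t=15 v=6: → [14,23),[7,16); WM=7
i=5 t=21 v=5: → [21,30),[14,23); WM=19; [0,9) fires=4 [7,16) fires=9
i=6 t=28 v=2: → [28,37),[21,30); WM=19
i=7 t=32 v=1: → [28,37); WM=19
i=8 t=20 v=3: → [14,23); WM=30; [14,23) fires=8 [21,30) fires=5
i=9 t=37 v=4: → [35,44); WM=30
i=10 t=37 v=3: → [35,44); WM=30
i=11 t=41 v=1: → [35,44); WM=39; [28,37) fires=2
i=12 t=43 v=9: → [42,51),[35,44); WM=39
i=13 t=33 v=2: DROP (t<39-0); WM=39
i=14 t=47 v=3: → [42,51); WM=45; [35,44) fires=9
i=15 t=45 v=9: → [42,51); WM=45
i=16 t=45 v=9: → [42,51); WM=45
i=17 t=47 v=7: → [42,51); WM=45
i=18 t=49 v=5: → [49,58),[42,51); WM=45
i=19 t=50 v=5: → [49,58),[42,51); WM=45
i=20 t=51 v=9: → [49,58); WM=49
i=21 t=51 v=7: → [49,58); WM=49

8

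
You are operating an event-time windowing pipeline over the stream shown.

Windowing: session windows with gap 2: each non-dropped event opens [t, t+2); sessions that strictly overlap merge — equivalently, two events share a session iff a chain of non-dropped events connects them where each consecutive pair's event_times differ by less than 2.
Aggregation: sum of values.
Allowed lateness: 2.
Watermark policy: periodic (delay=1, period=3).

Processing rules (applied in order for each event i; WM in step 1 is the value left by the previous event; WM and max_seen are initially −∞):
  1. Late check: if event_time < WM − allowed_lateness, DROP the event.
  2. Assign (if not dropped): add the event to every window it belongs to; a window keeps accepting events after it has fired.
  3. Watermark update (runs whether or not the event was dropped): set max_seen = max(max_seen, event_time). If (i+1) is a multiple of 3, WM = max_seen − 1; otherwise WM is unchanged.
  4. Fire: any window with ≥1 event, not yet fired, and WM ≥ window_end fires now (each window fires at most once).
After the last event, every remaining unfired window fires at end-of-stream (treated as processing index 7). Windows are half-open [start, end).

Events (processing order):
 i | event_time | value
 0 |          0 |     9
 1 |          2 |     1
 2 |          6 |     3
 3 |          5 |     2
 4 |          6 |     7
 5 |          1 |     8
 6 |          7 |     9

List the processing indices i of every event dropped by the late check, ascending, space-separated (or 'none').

5

i=0 t=0 v=9: → [0,2); WM=−∞
i=1 t=2 v=1: → [2,4); WM=−∞
i=2 t=6 v=3: → [6,8); WM=5
i=3 t=5 v=2: → [5,8); WM=5
i=4 t=6 v=7: → [5,8); WM=5
i=5 t=1 v=8: DROP (t<5-2); WM=5
i=6 t=7 v=9: → [5,9); WM=5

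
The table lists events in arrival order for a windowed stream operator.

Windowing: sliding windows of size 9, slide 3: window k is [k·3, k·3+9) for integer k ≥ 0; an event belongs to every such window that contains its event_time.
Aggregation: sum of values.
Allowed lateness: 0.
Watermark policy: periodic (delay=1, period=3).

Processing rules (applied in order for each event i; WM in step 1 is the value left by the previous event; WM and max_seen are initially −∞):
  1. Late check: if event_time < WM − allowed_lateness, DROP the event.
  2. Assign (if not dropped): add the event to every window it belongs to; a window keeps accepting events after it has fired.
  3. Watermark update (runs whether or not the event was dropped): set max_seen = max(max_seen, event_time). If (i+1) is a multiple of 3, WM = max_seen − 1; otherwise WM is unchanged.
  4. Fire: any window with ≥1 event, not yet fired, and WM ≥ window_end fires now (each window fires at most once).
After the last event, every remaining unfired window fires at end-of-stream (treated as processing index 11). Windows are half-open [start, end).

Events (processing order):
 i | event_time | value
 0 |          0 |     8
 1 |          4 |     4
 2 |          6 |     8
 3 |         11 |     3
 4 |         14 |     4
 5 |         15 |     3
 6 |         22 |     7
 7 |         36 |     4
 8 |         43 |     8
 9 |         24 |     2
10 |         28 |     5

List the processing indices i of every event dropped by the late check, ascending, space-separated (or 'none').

9 10

i=0 t=0 v=8: → [0,9); WM=−∞
i=1 t=4 v=4: → [3,12),[0,9); WM=−∞
i=2 t=6 v=8: → [6,15),[3,12),[0,9); WM=5
i=3 t=11 v=3: → [9,18),[6,15),[3,12); WM=5
i=4 t=14 v=4: → [12,21),[9,18),[6,15); WM=5
i=5 t=15 v=3: → [15,24),[12,21),[9,18); WM=14; [0,9) fires=20 [3,12) fires=15
i=6 t=22 v=7: → [21,30),[18,27),[15,24); WM=14
i=7 t=36 v=4: → [36,45),[33,42),[30,39); WM=14
i=8 t=43 v=8: → [42,51),[39,48),[36,45); WM=42; [6,15) fires=15 [9,18) fires=10 [12,21) fires=7 [15,24) fires=10 [18,27) fires=7 [21,30) fires=7 [30,39) fires=4 [33,42) fires=4
i=9 t=24 v=2: DROP (t<42-0); WM=42
i=10 t=28 v=5: DROP (t<42-0); WM=42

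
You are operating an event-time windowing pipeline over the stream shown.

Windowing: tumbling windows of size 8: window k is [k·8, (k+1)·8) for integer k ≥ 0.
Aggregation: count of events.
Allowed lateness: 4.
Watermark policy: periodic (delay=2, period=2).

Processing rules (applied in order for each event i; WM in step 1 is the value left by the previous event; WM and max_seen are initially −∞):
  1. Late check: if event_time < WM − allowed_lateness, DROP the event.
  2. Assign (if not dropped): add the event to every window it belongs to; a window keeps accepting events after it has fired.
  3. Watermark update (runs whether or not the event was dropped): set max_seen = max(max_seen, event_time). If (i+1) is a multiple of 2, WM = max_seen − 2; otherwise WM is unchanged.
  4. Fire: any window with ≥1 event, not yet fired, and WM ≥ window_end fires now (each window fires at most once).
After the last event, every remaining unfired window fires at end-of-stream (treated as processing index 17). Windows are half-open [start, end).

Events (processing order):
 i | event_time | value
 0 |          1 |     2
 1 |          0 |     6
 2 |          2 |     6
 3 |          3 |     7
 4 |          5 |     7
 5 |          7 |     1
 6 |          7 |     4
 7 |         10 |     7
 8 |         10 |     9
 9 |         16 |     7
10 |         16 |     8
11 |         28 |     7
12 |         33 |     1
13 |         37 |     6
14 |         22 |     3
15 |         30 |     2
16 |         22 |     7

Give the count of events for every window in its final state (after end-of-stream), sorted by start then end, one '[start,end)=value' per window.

[0,8)=7 [8,16)=2 [16,24)=2 [24,32)=1 [32,40)=2

i=0 t=1 v=2: → [0,8); WM=−∞
i=1 t=0 v=6: → [0,8); WM=-1
i=2 t=2 v=6: → [0,8); WM=-1
i=3 t=3 v=7: → [0,8); WM=1
i=4 t=5 v=7: → [0,8); WM=1
i=5 t=7 v=1: → [0,8); WM=5
i=6 t=7 v=4: → [0,8); WM=5
i=7 t=10 v=7: → [8,16); WM=8; [0,8) fires=7
i=8 t=10 v=9: → [8,16); WM=8
i=9 t=16 v=7: → [16,24); WM=14
i=10 t=16 v=8: → [16,24); WM=14
i=11 t=28 v=7: → [24,32); WM=26; [8,16) fires=2 [16,24) fires=2
i=12 t=33 v=1: → [32,40); WM=26
i=13 t=37 v=6: → [32,40); WM=35; [24,32) fires=1
i=14 t=22 v=3: DROP (t<35-4); WM=35
i=15 t=30 v=2: DROP (t<35-4); WM=35
i=16 t=22 v=7: DROP (t<35-4); WM=35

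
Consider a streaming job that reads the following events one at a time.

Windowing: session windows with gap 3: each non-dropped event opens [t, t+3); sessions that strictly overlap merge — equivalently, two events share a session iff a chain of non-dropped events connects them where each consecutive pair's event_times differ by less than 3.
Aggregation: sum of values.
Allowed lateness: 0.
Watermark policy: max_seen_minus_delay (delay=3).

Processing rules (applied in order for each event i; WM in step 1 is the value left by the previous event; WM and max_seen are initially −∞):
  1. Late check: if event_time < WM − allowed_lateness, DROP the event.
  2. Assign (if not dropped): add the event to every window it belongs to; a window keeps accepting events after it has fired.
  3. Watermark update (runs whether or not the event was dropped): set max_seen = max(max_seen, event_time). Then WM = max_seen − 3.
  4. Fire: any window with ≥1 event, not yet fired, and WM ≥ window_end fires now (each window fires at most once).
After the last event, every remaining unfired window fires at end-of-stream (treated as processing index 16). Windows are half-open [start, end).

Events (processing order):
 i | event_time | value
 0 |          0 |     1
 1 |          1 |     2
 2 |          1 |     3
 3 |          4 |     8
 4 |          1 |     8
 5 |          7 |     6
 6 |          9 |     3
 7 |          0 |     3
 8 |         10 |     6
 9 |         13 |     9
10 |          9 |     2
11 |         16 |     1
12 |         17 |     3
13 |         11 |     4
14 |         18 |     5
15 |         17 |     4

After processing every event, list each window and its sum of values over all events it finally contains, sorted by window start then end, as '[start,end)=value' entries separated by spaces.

i=0 t=0 v=1: → [0,3); WM=-3
i=1 t=1 v=2: → [0,4); WM=-2
i=2 t=1 v=3: → [0,4); WM=-2
i=3 t=4 v=8: → [4,7); WM=1
i=4 t=1 v=8: → [0,4); WM=1
i=5 t=7 v=6: → [7,10); WM=4
i=6 t=9 v=3: → [7,12); WM=6
i=7 t=0 v=3: DROP (t<6-0); WM=6
i=8 t=10 v=6: → [7,13); WM=7
i=9 t=13 v=9: → [13,16); WM=10
i=10 t=9 v=2: DROP (t<10-0); WM=10
i=11 t=16 v=1: → [16,19); WM=13
i=12 t=17 v=3: → [16,20); WM=14
i=13 t=11 v=4: DROP (t<14-0); WM=14
i=14 t=18 v=5: → [16,21); WM=15
i=15 t=17 v=4: → [16,21); WM=15

[0,4)=14 [4,7)=8 [7,13)=15 [13,16)=9 [16,21)=13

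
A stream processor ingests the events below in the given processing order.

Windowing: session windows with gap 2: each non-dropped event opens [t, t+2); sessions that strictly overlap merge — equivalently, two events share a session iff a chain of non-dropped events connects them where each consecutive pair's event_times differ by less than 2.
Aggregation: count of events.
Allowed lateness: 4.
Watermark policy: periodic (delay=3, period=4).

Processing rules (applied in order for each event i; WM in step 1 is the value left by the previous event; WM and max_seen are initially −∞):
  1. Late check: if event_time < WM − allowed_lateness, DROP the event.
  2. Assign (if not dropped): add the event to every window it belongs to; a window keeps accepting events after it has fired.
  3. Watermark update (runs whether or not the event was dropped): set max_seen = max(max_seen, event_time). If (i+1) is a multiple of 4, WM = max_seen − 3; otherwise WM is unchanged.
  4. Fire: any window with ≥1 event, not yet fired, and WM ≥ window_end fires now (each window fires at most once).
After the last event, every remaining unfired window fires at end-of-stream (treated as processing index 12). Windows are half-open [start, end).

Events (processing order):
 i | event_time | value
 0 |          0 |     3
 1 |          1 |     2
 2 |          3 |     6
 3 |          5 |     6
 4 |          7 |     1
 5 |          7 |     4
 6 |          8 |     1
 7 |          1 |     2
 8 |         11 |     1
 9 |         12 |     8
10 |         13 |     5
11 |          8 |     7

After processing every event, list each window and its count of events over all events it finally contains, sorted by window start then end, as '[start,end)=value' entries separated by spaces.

i=0 t=0 v=3: → [0,2); WM=−∞
i=1 t=1 v=2: → [0,3); WM=−∞
i=2 t=3 v=6: → [3,5); WM=−∞
i=3 t=5 v=6: → [5,7); WM=2
i=4 t=7 v=1: → [7,9); WM=2
i=5 t=7 v=4: → [7,9); WM=2
i=6 t=8 v=1: → [7,10); WM=2
i=7 t=1 v=2: → [0,3); WM=5
i=8 t=11 v=1: → [11,13); WM=5
i=9 t=12 v=8: → [11,14); WM=5
i=10 t=13 v=5: → [11,15); WM=5
i=11 t=8 v=7: → [7,10); WM=10

[0,3)=3 [3,5)=1 [5,7)=1 [7,10)=4 [11,15)=3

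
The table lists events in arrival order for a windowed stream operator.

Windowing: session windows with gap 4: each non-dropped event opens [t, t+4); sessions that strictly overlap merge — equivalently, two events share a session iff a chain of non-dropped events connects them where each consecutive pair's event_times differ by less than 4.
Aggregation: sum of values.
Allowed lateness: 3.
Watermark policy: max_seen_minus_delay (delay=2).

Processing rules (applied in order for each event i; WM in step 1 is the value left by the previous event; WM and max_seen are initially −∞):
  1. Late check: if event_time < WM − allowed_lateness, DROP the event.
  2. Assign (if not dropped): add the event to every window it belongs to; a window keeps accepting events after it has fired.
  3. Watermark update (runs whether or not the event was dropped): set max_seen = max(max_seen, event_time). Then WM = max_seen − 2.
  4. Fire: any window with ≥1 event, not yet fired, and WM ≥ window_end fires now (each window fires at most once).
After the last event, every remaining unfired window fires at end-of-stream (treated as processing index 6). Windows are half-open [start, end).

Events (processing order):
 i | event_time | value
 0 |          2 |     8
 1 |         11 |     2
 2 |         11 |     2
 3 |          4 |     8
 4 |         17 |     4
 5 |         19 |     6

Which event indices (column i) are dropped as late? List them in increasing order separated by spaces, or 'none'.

i=0 t=2 v=8: → [2,6); WM=0
i=1 t=11 v=2: → [11,15); WM=9
i=2 t=11 v=2: → [11,15); WM=9
i=3 t=4 v=8: DROP (t<9-3); WM=9
i=4 t=17 v=4: → [17,21); WM=15
i=5 t=19 v=6: → [17,23); WM=17

3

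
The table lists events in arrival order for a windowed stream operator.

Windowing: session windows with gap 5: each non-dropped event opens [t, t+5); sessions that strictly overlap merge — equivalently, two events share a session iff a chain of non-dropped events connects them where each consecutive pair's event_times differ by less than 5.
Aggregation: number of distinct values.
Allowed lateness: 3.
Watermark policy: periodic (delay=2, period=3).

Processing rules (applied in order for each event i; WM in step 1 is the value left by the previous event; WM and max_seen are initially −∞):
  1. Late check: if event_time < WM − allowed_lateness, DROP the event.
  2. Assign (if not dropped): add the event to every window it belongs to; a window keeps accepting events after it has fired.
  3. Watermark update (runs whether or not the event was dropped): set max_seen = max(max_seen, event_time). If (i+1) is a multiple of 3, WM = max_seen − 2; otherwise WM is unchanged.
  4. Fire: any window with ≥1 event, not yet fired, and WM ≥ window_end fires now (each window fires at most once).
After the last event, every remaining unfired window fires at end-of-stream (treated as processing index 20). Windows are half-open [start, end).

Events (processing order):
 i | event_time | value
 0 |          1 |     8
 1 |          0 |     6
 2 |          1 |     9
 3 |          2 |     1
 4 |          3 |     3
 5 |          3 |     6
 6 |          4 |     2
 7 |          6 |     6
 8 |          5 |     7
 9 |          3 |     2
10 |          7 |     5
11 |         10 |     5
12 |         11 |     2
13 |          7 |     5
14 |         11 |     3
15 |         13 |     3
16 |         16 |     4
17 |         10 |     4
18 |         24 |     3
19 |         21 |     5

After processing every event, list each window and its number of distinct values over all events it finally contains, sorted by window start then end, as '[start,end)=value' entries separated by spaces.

i=0 t=1 v=8: → [1,6); WM=−∞
i=1 t=0 v=6: → [0,6); WM=−∞
i=2 t=1 v=9: → [0,6); WM=-1
i=3 t=2 v=1: → [0,7); WM=-1
i=4 t=3 v=3: → [0,8); WM=-1
i=5 t=3 v=6: → [0,8); WM=1
i=6 t=4 v=2: → [0,9); WM=1
i=7 t=6 v=6: → [0,11); WM=1
i=8 t=5 v=7: → [0,11); WM=4
i=9 t=3 v=2: → [0,11); WM=4
i=10 t=7 v=5: → [0,12); WM=4
i=11 t=10 v=5: → [0,15); WM=8
i=12 t=11 v=2: → [0,16); WM=8
i=13 t=7 v=5: → [0,16); WM=8
i=14 t=11 v=3: → [0,16); WM=9
i=15 t=13 v=3: → [0,18); WM=9
i=16 t=16 v=4: → [0,21); WM=9
i=17 t=10 v=4: → [0,21); WM=14
i=18 t=24 v=3: → [24,29); WM=14
i=19 t=21 v=5: → [21,29); WM=14

[0,21)=9 [21,29)=2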